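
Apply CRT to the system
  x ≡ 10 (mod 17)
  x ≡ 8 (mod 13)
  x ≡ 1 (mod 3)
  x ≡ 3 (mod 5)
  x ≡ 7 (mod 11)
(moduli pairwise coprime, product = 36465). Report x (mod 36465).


Product of moduli M = 17 · 13 · 3 · 5 · 11 = 36465.
Merge one congruence at a time:
  Start: x ≡ 10 (mod 17).
  Combine with x ≡ 8 (mod 13); new modulus lcm = 221.
    Write x = 10 + 17·t and substitute into x ≡ 8 (mod 13): 17·t ≡ 8 − 10 = -2 (mod 13).
    Reduce coefficients mod 13: 4·t ≡ 11 (mod 13).
    The inverse of 4 mod 13 is 10 (since 4·10 = 40 = 3·13 + 1), so t ≡ 10·11 = 110 ≡ 6 (mod 13).
    Then x = 10 + 17·6 = 112, valid modulo lcm(17, 13) = 221: x ≡ 112 (mod 221).
  Combine with x ≡ 1 (mod 3); new modulus lcm = 663.
    Write x = 112 + 221·t and substitute into x ≡ 1 (mod 3): 221·t ≡ 1 − 112 = -111 (mod 3).
    Reduce coefficients mod 3: 2·t ≡ 0 (mod 3).
    The inverse of 2 mod 3 is 2 (since 2·2 = 4 = 1·3 + 1), so t ≡ 2·0 = 0 ≡ 0 (mod 3).
    Then x = 112 + 221·0 = 112, valid modulo lcm(221, 3) = 663: x ≡ 112 (mod 663).
  Combine with x ≡ 3 (mod 5); new modulus lcm = 3315.
    Write x = 112 + 663·t and substitute into x ≡ 3 (mod 5): 663·t ≡ 3 − 112 = -109 (mod 5).
    Reduce coefficients mod 5: 3·t ≡ 1 (mod 5).
    The inverse of 3 mod 5 is 2 (since 3·2 = 6 = 1·5 + 1), so t ≡ 2·1 = 2 ≡ 2 (mod 5).
    Then x = 112 + 663·2 = 1438, valid modulo lcm(663, 5) = 3315: x ≡ 1438 (mod 3315).
  Combine with x ≡ 7 (mod 11); new modulus lcm = 36465.
    Write x = 1438 + 3315·t and substitute into x ≡ 7 (mod 11): 3315·t ≡ 7 − 1438 = -1431 (mod 11).
    Reduce coefficients mod 11: 4·t ≡ 10 (mod 11).
    The inverse of 4 mod 11 is 3 (since 4·3 = 12 = 1·11 + 1), so t ≡ 3·10 = 30 ≡ 8 (mod 11).
    Then x = 1438 + 3315·8 = 27958, valid modulo lcm(3315, 11) = 36465: x ≡ 27958 (mod 36465).
Verify against each original: 27958 mod 17 = 10, 27958 mod 13 = 8, 27958 mod 3 = 1, 27958 mod 5 = 3, 27958 mod 11 = 7.

x ≡ 27958 (mod 36465).


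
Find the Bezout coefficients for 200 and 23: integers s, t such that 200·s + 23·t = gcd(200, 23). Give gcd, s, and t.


Euclidean algorithm on (200, 23) — divide until remainder is 0:
  200 = 8 · 23 + 16
  23 = 1 · 16 + 7
  16 = 2 · 7 + 2
  7 = 3 · 2 + 1
  2 = 2 · 1 + 0
gcd(200, 23) = 1.
Track Bezout coefficients alongside the remainders: start with r₀ = 200 = a·1 + b·0 (s = 1, t = 0) and r₁ = 23 = a·0 + b·1 (s = 0, t = 1); each new remainder r_{k+1} = r_{k-1} − q_k·r_k inherits s_{k+1} = s_{k-1} − q_k·s_k, t_{k+1} = t_{k-1} − q_k·t_k, so r_k = a·s_k + b·t_k at every step:
  q = 8: r = 16, s = 1 − 8·0 = 1, t = 0 − 8·1 = -8  (check: 200·1 + 23·(-8) = 16)
  q = 1: r = 7, s = 0 − 1·1 = -1, t = 1 − 1·(-8) = 9  (check: 200·(-1) + 23·9 = 7)
  q = 2: r = 2, s = 1 − 2·(-1) = 3, t = -8 − 2·9 = -26  (check: 200·3 + 23·(-26) = 2)
  q = 3: r = 1, s = -1 − 3·3 = -10, t = 9 − 3·(-26) = 87  (check: 200·(-10) + 23·87 = 1)
The row with r = 1 (the gcd) gives the Bezout coefficients s = -10, t = 87.
Result: 200 · (-10) + 23 · (87) = 1.

gcd(200, 23) = 1; s = -10, t = 87 (check: 200·(-10) + 23·87 = 1).


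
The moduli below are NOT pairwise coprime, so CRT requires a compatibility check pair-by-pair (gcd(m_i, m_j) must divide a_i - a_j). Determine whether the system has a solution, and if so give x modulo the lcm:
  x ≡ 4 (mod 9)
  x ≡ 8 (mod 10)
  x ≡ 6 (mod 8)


Moduli 9, 10, 8 are not pairwise coprime, so CRT works modulo lcm(m_i) when all pairwise compatibility conditions hold.
Pairwise compatibility: gcd(m_i, m_j) must divide a_i - a_j for every pair.
Merge one congruence at a time:
  Start: x ≡ 4 (mod 9).
  Combine with x ≡ 8 (mod 10): gcd(9, 10) = 1; 8 - 4 = 4, which IS divisible by 1, so compatible.
    Write x = 4 + 9·t and substitute into x ≡ 8 (mod 10): 9·t ≡ 8 − 4 = 4 (mod 10).
    The inverse of 9 mod 10 is 9 (since 9·9 = 81 = 8·10 + 1), so t ≡ 9·4 = 36 ≡ 6 (mod 10).
    Then x = 4 + 9·6 = 58, valid modulo lcm(9, 10) = 90: x ≡ 58 (mod 90).
  Combine with x ≡ 6 (mod 8): gcd(90, 8) = 2; 6 - 58 = -52, which IS divisible by 2, so compatible.
    Write x = 58 + 90·t and substitute into x ≡ 6 (mod 8): 90·t ≡ 6 − 58 = -52 (mod 8).
    Divide the congruence (and modulus) by g = 2: 45·t ≡ -26 (mod 4).
    Reduce coefficients mod 4: 1·t ≡ 2 (mod 4).
    So t ≡ 2 (mod 4).
    Then x = 58 + 90·2 = 238, valid modulo lcm(90, 8) = 360: x ≡ 238 (mod 360).
Verify: 238 mod 9 = 4, 238 mod 10 = 8, 238 mod 8 = 6.

x ≡ 238 (mod 360).


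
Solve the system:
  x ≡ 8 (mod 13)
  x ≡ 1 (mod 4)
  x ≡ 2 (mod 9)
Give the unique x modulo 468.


Moduli 13, 4, 9 are pairwise coprime; by CRT there is a unique solution modulo M = 13 · 4 · 9 = 468.
Solve pairwise, accumulating the modulus:
  Start with x ≡ 8 (mod 13).
  Combine with x ≡ 1 (mod 4): since gcd(13, 4) = 1, we get a unique residue mod 52.
    Write x = 8 + 13·t and substitute into x ≡ 1 (mod 4): 13·t ≡ 1 − 8 = -7 (mod 4).
    Reduce coefficients mod 4: 1·t ≡ 1 (mod 4).
    So t ≡ 1 (mod 4).
    Then x = 8 + 13·1 = 21, valid modulo lcm(13, 4) = 52: x ≡ 21 (mod 52).
  Combine with x ≡ 2 (mod 9): since gcd(52, 9) = 1, we get a unique residue mod 468.
    Write x = 21 + 52·t and substitute into x ≡ 2 (mod 9): 52·t ≡ 2 − 21 = -19 (mod 9).
    Reduce coefficients mod 9: 7·t ≡ 8 (mod 9).
    The inverse of 7 mod 9 is 4 (since 7·4 = 28 = 3·9 + 1), so t ≡ 4·8 = 32 ≡ 5 (mod 9).
    Then x = 21 + 52·5 = 281, valid modulo lcm(52, 9) = 468: x ≡ 281 (mod 468).
Verify: 281 mod 13 = 8 ✓, 281 mod 4 = 1 ✓, 281 mod 9 = 2 ✓.

x ≡ 281 (mod 468).


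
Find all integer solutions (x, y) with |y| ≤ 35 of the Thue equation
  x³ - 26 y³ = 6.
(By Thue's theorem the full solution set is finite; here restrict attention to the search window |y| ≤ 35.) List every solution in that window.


The equation is x³ - 26y³ = 6. For fixed y, x³ = 26·y³ + 6, so a solution requires the RHS to be a perfect cube.
Strategy: iterate y from -35 to 35, compute RHS = 26·y³ + 6, and check whether it is a (positive or negative) perfect cube.
Check small values of y:
  y = 0: RHS = 6 is not a perfect cube.
  y = 1: RHS = 32 is not a perfect cube.
  y = -1: RHS = -20 is not a perfect cube.
  y = 2: RHS = 214 is not a perfect cube.
  y = -2: RHS = -202 is not a perfect cube.
  y = 3: RHS = 708 is not a perfect cube.
  y = -3: RHS = -696 is not a perfect cube.
Continuing the search up to |y| = 35 finds no solutions either.
No (x, y) in the scanned range satisfies the equation.

No integer solutions with |y| ≤ 35.


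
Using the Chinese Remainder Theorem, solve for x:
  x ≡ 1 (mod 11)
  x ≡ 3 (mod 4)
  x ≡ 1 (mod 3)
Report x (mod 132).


Moduli 11, 4, 3 are pairwise coprime; by CRT there is a unique solution modulo M = 11 · 4 · 3 = 132.
Solve pairwise, accumulating the modulus:
  Start with x ≡ 1 (mod 11).
  Combine with x ≡ 3 (mod 4): since gcd(11, 4) = 1, we get a unique residue mod 44.
    Write x = 1 + 11·t and substitute into x ≡ 3 (mod 4): 11·t ≡ 3 − 1 = 2 (mod 4).
    Reduce coefficients mod 4: 3·t ≡ 2 (mod 4).
    The inverse of 3 mod 4 is 3 (since 3·3 = 9 = 2·4 + 1), so t ≡ 3·2 = 6 ≡ 2 (mod 4).
    Then x = 1 + 11·2 = 23, valid modulo lcm(11, 4) = 44: x ≡ 23 (mod 44).
  Combine with x ≡ 1 (mod 3): since gcd(44, 3) = 1, we get a unique residue mod 132.
    Write x = 23 + 44·t and substitute into x ≡ 1 (mod 3): 44·t ≡ 1 − 23 = -22 (mod 3).
    Reduce coefficients mod 3: 2·t ≡ 2 (mod 3).
    The inverse of 2 mod 3 is 2 (since 2·2 = 4 = 1·3 + 1), so t ≡ 2·2 = 4 ≡ 1 (mod 3).
    Then x = 23 + 44·1 = 67, valid modulo lcm(44, 3) = 132: x ≡ 67 (mod 132).
Verify: 67 mod 11 = 1 ✓, 67 mod 4 = 3 ✓, 67 mod 3 = 1 ✓.

x ≡ 67 (mod 132).


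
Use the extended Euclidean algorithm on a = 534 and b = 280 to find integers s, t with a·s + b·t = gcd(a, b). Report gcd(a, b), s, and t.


Euclidean algorithm on (534, 280) — divide until remainder is 0:
  534 = 1 · 280 + 254
  280 = 1 · 254 + 26
  254 = 9 · 26 + 20
  26 = 1 · 20 + 6
  20 = 3 · 6 + 2
  6 = 3 · 2 + 0
gcd(534, 280) = 2.
Track Bezout coefficients alongside the remainders: start with r₀ = 534 = a·1 + b·0 (s = 1, t = 0) and r₁ = 280 = a·0 + b·1 (s = 0, t = 1); each new remainder r_{k+1} = r_{k-1} − q_k·r_k inherits s_{k+1} = s_{k-1} − q_k·s_k, t_{k+1} = t_{k-1} − q_k·t_k, so r_k = a·s_k + b·t_k at every step:
  q = 1: r = 254, s = 1 − 1·0 = 1, t = 0 − 1·1 = -1  (check: 534·1 + 280·(-1) = 254)
  q = 1: r = 26, s = 0 − 1·1 = -1, t = 1 − 1·(-1) = 2  (check: 534·(-1) + 280·2 = 26)
  q = 9: r = 20, s = 1 − 9·(-1) = 10, t = -1 − 9·2 = -19  (check: 534·10 + 280·(-19) = 20)
  q = 1: r = 6, s = -1 − 1·10 = -11, t = 2 − 1·(-19) = 21  (check: 534·(-11) + 280·21 = 6)
  q = 3: r = 2, s = 10 − 3·(-11) = 43, t = -19 − 3·21 = -82  (check: 534·43 + 280·(-82) = 2)
The row with r = 2 (the gcd) gives the Bezout coefficients s = 43, t = -82.
Result: 534 · (43) + 280 · (-82) = 2.

gcd(534, 280) = 2; s = 43, t = -82 (check: 534·43 + 280·(-82) = 2).


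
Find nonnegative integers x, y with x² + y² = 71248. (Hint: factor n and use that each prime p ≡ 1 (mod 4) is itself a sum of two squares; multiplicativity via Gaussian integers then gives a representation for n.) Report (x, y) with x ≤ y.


Step 1: Factor n = 71248 = 2^4 · 61 · 73.
Step 2: Check the mod-4 condition on each prime factor: 2 = 2 (special); 61 ≡ 1 (mod 4), exponent 1; 73 ≡ 1 (mod 4), exponent 1.
All primes ≡ 3 (mod 4) appear to even exponent (or don't appear), so by the two-squares theorem n IS expressible as a sum of two squares.
Step 3: Build a representation. Group n = k² · m with k = 4 and m = 61 · 73 = 4453 (a product of primes ≡ 1 (mod 4)); a representation of m scales to one of n via (k·x)² + (k·y)² = k²(x² + y²). Each prime p ≡ 1 (mod 4) is itself a sum of two squares; find a² by testing p − a² for a perfect square:
  61: 61 − 1² = 60, 61 − 2² = 57, 61 − 3² = 52, 61 − 4² = 45, 61 − 5² = 36 = 6² ⇒ 61 = 5² + 6².
  73: 73 − 1² = 72, 73 − 2² = 69, 73 − 3² = 64 = 8² ⇒ 73 = 3² + 8².
  Combine using the Brahmagupta–Fibonacci identity (a² + b²)(c² + d²) = (ac − bd)² + (ad + bc)² = (ac + bd)² + (ad − bc)²:
  61 · 73 = 4453: from (5² + 6²)(3² + 8²), take (5·3 − 6·8, 5·8 + 6·3) = (15 − 48, 40 + 18) = (-33, 58); dropping signs (only squares matter) gives (33, 58); check 33² + 58² = 1089 + 3364 = 4453 ✓.
  Scale by k = 4: (4·33, 4·58) = (132, 232).
Step 4: Order so x ≤ y and verify: 132² + 232² = 17424 + 53824 = 71248 = n. ✓

n = 71248 = 132² + 232² (one valid representation with x ≤ y).


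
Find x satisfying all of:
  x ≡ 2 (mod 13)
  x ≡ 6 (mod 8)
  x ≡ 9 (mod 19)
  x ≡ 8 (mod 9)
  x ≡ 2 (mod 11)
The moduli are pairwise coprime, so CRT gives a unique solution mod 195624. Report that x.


Product of moduli M = 13 · 8 · 19 · 9 · 11 = 195624.
Merge one congruence at a time:
  Start: x ≡ 2 (mod 13).
  Combine with x ≡ 6 (mod 8); new modulus lcm = 104.
    Write x = 2 + 13·t and substitute into x ≡ 6 (mod 8): 13·t ≡ 6 − 2 = 4 (mod 8).
    Reduce coefficients mod 8: 5·t ≡ 4 (mod 8).
    The inverse of 5 mod 8 is 5 (since 5·5 = 25 = 3·8 + 1), so t ≡ 5·4 = 20 ≡ 4 (mod 8).
    Then x = 2 + 13·4 = 54, valid modulo lcm(13, 8) = 104: x ≡ 54 (mod 104).
  Combine with x ≡ 9 (mod 19); new modulus lcm = 1976.
    Write x = 54 + 104·t and substitute into x ≡ 9 (mod 19): 104·t ≡ 9 − 54 = -45 (mod 19).
    Reduce coefficients mod 19: 9·t ≡ 12 (mod 19).
    The inverse of 9 mod 19 is 17 (since 9·17 = 153 = 8·19 + 1), so t ≡ 17·12 = 204 ≡ 14 (mod 19).
    Then x = 54 + 104·14 = 1510, valid modulo lcm(104, 19) = 1976: x ≡ 1510 (mod 1976).
  Combine with x ≡ 8 (mod 9); new modulus lcm = 17784.
    Write x = 1510 + 1976·t and substitute into x ≡ 8 (mod 9): 1976·t ≡ 8 − 1510 = -1502 (mod 9).
    Reduce coefficients mod 9: 5·t ≡ 1 (mod 9).
    The inverse of 5 mod 9 is 2 (since 5·2 = 10 = 1·9 + 1), so t ≡ 2·1 = 2 ≡ 2 (mod 9).
    Then x = 1510 + 1976·2 = 5462, valid modulo lcm(1976, 9) = 17784: x ≡ 5462 (mod 17784).
  Combine with x ≡ 2 (mod 11); new modulus lcm = 195624.
    Write x = 5462 + 17784·t and substitute into x ≡ 2 (mod 11): 17784·t ≡ 2 − 5462 = -5460 (mod 11).
    Reduce coefficients mod 11: 8·t ≡ 7 (mod 11).
    The inverse of 8 mod 11 is 7 (since 8·7 = 56 = 5·11 + 1), so t ≡ 7·7 = 49 ≡ 5 (mod 11).
    Then x = 5462 + 17784·5 = 94382, valid modulo lcm(17784, 11) = 195624: x ≡ 94382 (mod 195624).
Verify against each original: 94382 mod 13 = 2, 94382 mod 8 = 6, 94382 mod 19 = 9, 94382 mod 9 = 8, 94382 mod 11 = 2.

x ≡ 94382 (mod 195624).


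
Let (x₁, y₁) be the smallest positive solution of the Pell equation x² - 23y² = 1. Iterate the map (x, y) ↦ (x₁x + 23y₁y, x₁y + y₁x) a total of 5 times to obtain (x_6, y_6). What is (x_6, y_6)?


Step 1: Find the fundamental solution (x₁, y₁) of x² - 23y² = 1.
  Expand √23 as a continued fraction. a₀ = ⌊√23⌋ = 4; iterate m_{k+1} = d_k·a_k − m_k, d_{k+1} = (23 − m_{k+1}²)/d_k, a_{k+1} = ⌊(a₀ + m_{k+1})/d_{k+1}⌋ (starting m₀ = 0, d₀ = 1), with convergents p_k = a_k·p_{k-1} + p_{k-2}, q_k = a_k·q_{k-1} + q_{k-2} (p₋₁ = 1, q₋₁ = 0):
  k = 0: a₀ = 4; p₀/q₀ = 4/1; p₀² − 23·q₀² = 16 − 23 = -7.
  k = 1: m = 4, d = 7, a = ⌊(4 + 4)/7⌋ = 1; p/q = (1·4 + 1)/(1·1 + 0) = 5/1; p² − 23·q² = 25 − 23 = 2.
  k = 2: m = 3, d = 2, a = ⌊(4 + 3)/2⌋ = 3; p/q = (3·5 + 4)/(3·1 + 1) = 19/4; p² − 23·q² = 361 − 368 = -7.
  k = 3: m = 3, d = 7, a = ⌊(4 + 3)/7⌋ = 1; p/q = (1·19 + 5)/(1·4 + 1) = 24/5; p² − 23·q² = 576 − 575 = 1.
  The first convergent with p² − 23·q² = 1 gives the fundamental solution (x₁, y₁) = (24, 5).
Step 2: Apply the recurrence (x_{n+1}, y_{n+1}) = (x₁x_n + 23y₁y_n, x₁y_n + y₁x_n) repeatedly.
  From (x_1, y_1) = (24, 5): x_2 = 24·24 + 23·5·5 = 1151; y_2 = 24·5 + 5·24 = 240.
  From (x_2, y_2) = (1151, 240): x_3 = 24·1151 + 23·5·240 = 55224; y_3 = 24·240 + 5·1151 = 11515.
  From (x_3, y_3) = (55224, 11515): x_4 = 24·55224 + 23·5·11515 = 2649601; y_4 = 24·11515 + 5·55224 = 552480.
  From (x_4, y_4) = (2649601, 552480): x_5 = 24·2649601 + 23·5·552480 = 127125624; y_5 = 24·552480 + 5·2649601 = 26507525.
  From (x_5, y_5) = (127125624, 26507525): x_6 = 24·127125624 + 23·5·26507525 = 6099380351; y_6 = 24·26507525 + 5·127125624 = 1271808720.
Step 3: Verify x_6² - 23·y_6² = 37202440666164883201 - 37202440666164883200 = 1 (should be 1). ✓

(x_1, y_1) = (24, 5); (x_6, y_6) = (6099380351, 1271808720).


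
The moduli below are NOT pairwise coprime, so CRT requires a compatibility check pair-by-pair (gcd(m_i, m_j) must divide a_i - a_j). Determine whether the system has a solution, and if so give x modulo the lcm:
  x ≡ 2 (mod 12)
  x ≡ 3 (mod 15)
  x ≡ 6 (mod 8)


Moduli 12, 15, 8 are not pairwise coprime, so CRT works modulo lcm(m_i) when all pairwise compatibility conditions hold.
Pairwise compatibility: gcd(m_i, m_j) must divide a_i - a_j for every pair.
Merge one congruence at a time:
  Start: x ≡ 2 (mod 12).
  Combine with x ≡ 3 (mod 15): gcd(12, 15) = 3, and 3 - 2 = 1 is NOT divisible by 3.
    ⇒ system is inconsistent (no integer solution).

No solution (the system is inconsistent).


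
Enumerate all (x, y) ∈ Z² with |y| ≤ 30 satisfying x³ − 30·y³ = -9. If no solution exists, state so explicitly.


The equation is x³ - 30y³ = -9. For fixed y, x³ = 30·y³ − 9, so a solution requires the RHS to be a perfect cube.
Strategy: iterate y from -30 to 30, compute RHS = 30·y³ − 9, and check whether it is a (positive or negative) perfect cube.
Check small values of y:
  y = 0: RHS = -9 is not a perfect cube.
  y = 1: RHS = 21 is not a perfect cube.
  y = -1: RHS = -39 is not a perfect cube.
  y = 2: RHS = 231 is not a perfect cube.
  y = -2: RHS = -249 is not a perfect cube.
  y = 3: RHS = 801 is not a perfect cube.
  y = -3: RHS = -819 is not a perfect cube.
Continuing the search up to |y| = 30 finds no solutions either.
No (x, y) in the scanned range satisfies the equation.

No integer solutions with |y| ≤ 30.


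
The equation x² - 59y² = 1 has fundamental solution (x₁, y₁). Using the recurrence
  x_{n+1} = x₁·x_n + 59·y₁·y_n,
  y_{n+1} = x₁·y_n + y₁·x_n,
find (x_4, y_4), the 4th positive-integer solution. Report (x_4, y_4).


Step 1: Find the fundamental solution (x₁, y₁) of x² - 59y² = 1.
  Expand √59 as a continued fraction. a₀ = ⌊√59⌋ = 7; iterate m_{k+1} = d_k·a_k − m_k, d_{k+1} = (59 − m_{k+1}²)/d_k, a_{k+1} = ⌊(a₀ + m_{k+1})/d_{k+1}⌋ (starting m₀ = 0, d₀ = 1), with convergents p_k = a_k·p_{k-1} + p_{k-2}, q_k = a_k·q_{k-1} + q_{k-2} (p₋₁ = 1, q₋₁ = 0):
  k = 0: a₀ = 7; p₀/q₀ = 7/1; p₀² − 59·q₀² = 49 − 59 = -10.
  k = 1: m = 7, d = 10, a = ⌊(7 + 7)/10⌋ = 1; p/q = (1·7 + 1)/(1·1 + 0) = 8/1; p² − 59·q² = 64 − 59 = 5.
  k = 2: m = 3, d = 5, a = ⌊(7 + 3)/5⌋ = 2; p/q = (2·8 + 7)/(2·1 + 1) = 23/3; p² − 59·q² = 529 − 531 = -2.
  k = 3: m = 7, d = 2, a = ⌊(7 + 7)/2⌋ = 7; p/q = (7·23 + 8)/(7·3 + 1) = 169/22; p² − 59·q² = 28561 − 28556 = 5.
  k = 4: m = 7, d = 5, a = ⌊(7 + 7)/5⌋ = 2; p/q = (2·169 + 23)/(2·22 + 3) = 361/47; p² − 59·q² = 130321 − 130331 = -10.
  k = 5: m = 3, d = 10, a = ⌊(7 + 3)/10⌋ = 1; p/q = (1·361 + 169)/(1·47 + 22) = 530/69; p² − 59·q² = 280900 − 280899 = 1.
  The first convergent with p² − 59·q² = 1 gives the fundamental solution (x₁, y₁) = (530, 69).
Step 2: Apply the recurrence (x_{n+1}, y_{n+1}) = (x₁x_n + 59y₁y_n, x₁y_n + y₁x_n) repeatedly.
  From (x_1, y_1) = (530, 69): x_2 = 530·530 + 59·69·69 = 561799; y_2 = 530·69 + 69·530 = 73140.
  From (x_2, y_2) = (561799, 73140): x_3 = 530·561799 + 59·69·73140 = 595506410; y_3 = 530·73140 + 69·561799 = 77528331.
  From (x_3, y_3) = (595506410, 77528331): x_4 = 530·595506410 + 59·69·77528331 = 631236232801; y_4 = 530·77528331 + 69·595506410 = 82179957720.
Step 3: Verify x_4² - 59·y_4² = 398459181600798268305601 - 398459181600798268305600 = 1 (should be 1). ✓

(x_1, y_1) = (530, 69); (x_4, y_4) = (631236232801, 82179957720).


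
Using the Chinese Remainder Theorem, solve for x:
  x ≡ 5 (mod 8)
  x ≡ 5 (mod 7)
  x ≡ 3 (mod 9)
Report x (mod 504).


Moduli 8, 7, 9 are pairwise coprime; by CRT there is a unique solution modulo M = 8 · 7 · 9 = 504.
Solve pairwise, accumulating the modulus:
  Start with x ≡ 5 (mod 8).
  Combine with x ≡ 5 (mod 7): since gcd(8, 7) = 1, we get a unique residue mod 56.
    Write x = 5 + 8·t and substitute into x ≡ 5 (mod 7): 8·t ≡ 5 − 5 = 0 (mod 7).
    Reduce coefficients mod 7: 1·t ≡ 0 (mod 7).
    So t ≡ 0 (mod 7).
    Then x = 5 + 8·0 = 5, valid modulo lcm(8, 7) = 56: x ≡ 5 (mod 56).
  Combine with x ≡ 3 (mod 9): since gcd(56, 9) = 1, we get a unique residue mod 504.
    Write x = 5 + 56·t and substitute into x ≡ 3 (mod 9): 56·t ≡ 3 − 5 = -2 (mod 9).
    Reduce coefficients mod 9: 2·t ≡ 7 (mod 9).
    The inverse of 2 mod 9 is 5 (since 2·5 = 10 = 1·9 + 1), so t ≡ 5·7 = 35 ≡ 8 (mod 9).
    Then x = 5 + 56·8 = 453, valid modulo lcm(56, 9) = 504: x ≡ 453 (mod 504).
Verify: 453 mod 8 = 5 ✓, 453 mod 7 = 5 ✓, 453 mod 9 = 3 ✓.

x ≡ 453 (mod 504).


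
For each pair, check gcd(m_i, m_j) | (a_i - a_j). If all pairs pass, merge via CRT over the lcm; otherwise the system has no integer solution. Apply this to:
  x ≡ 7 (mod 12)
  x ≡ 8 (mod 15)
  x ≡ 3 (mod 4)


Moduli 12, 15, 4 are not pairwise coprime, so CRT works modulo lcm(m_i) when all pairwise compatibility conditions hold.
Pairwise compatibility: gcd(m_i, m_j) must divide a_i - a_j for every pair.
Merge one congruence at a time:
  Start: x ≡ 7 (mod 12).
  Combine with x ≡ 8 (mod 15): gcd(12, 15) = 3, and 8 - 7 = 1 is NOT divisible by 3.
    ⇒ system is inconsistent (no integer solution).

No solution (the system is inconsistent).


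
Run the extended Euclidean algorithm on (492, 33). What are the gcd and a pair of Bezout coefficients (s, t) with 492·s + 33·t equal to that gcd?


Euclidean algorithm on (492, 33) — divide until remainder is 0:
  492 = 14 · 33 + 30
  33 = 1 · 30 + 3
  30 = 10 · 3 + 0
gcd(492, 33) = 3.
Track Bezout coefficients alongside the remainders: start with r₀ = 492 = a·1 + b·0 (s = 1, t = 0) and r₁ = 33 = a·0 + b·1 (s = 0, t = 1); each new remainder r_{k+1} = r_{k-1} − q_k·r_k inherits s_{k+1} = s_{k-1} − q_k·s_k, t_{k+1} = t_{k-1} − q_k·t_k, so r_k = a·s_k + b·t_k at every step:
  q = 14: r = 30, s = 1 − 14·0 = 1, t = 0 − 14·1 = -14  (check: 492·1 + 33·(-14) = 30)
  q = 1: r = 3, s = 0 − 1·1 = -1, t = 1 − 1·(-14) = 15  (check: 492·(-1) + 33·15 = 3)
The row with r = 3 (the gcd) gives the Bezout coefficients s = -1, t = 15.
Result: 492 · (-1) + 33 · (15) = 3.

gcd(492, 33) = 3; s = -1, t = 15 (check: 492·(-1) + 33·15 = 3).


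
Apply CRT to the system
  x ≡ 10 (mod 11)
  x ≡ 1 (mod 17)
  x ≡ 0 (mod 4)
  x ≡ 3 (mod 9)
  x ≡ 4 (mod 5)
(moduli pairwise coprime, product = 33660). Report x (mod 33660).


Product of moduli M = 11 · 17 · 4 · 9 · 5 = 33660.
Merge one congruence at a time:
  Start: x ≡ 10 (mod 11).
  Combine with x ≡ 1 (mod 17); new modulus lcm = 187.
    Write x = 10 + 11·t and substitute into x ≡ 1 (mod 17): 11·t ≡ 1 − 10 = -9 (mod 17).
    Reduce coefficients mod 17: 11·t ≡ 8 (mod 17).
    The inverse of 11 mod 17 is 14 (since 11·14 = 154 = 9·17 + 1), so t ≡ 14·8 = 112 ≡ 10 (mod 17).
    Then x = 10 + 11·10 = 120, valid modulo lcm(11, 17) = 187: x ≡ 120 (mod 187).
  Combine with x ≡ 0 (mod 4); new modulus lcm = 748.
    Write x = 120 + 187·t and substitute into x ≡ 0 (mod 4): 187·t ≡ 0 − 120 = -120 (mod 4).
    Reduce coefficients mod 4: 3·t ≡ 0 (mod 4).
    The inverse of 3 mod 4 is 3 (since 3·3 = 9 = 2·4 + 1), so t ≡ 3·0 = 0 ≡ 0 (mod 4).
    Then x = 120 + 187·0 = 120, valid modulo lcm(187, 4) = 748: x ≡ 120 (mod 748).
  Combine with x ≡ 3 (mod 9); new modulus lcm = 6732.
    Write x = 120 + 748·t and substitute into x ≡ 3 (mod 9): 748·t ≡ 3 − 120 = -117 (mod 9).
    Reduce coefficients mod 9: 1·t ≡ 0 (mod 9).
    So t ≡ 0 (mod 9).
    Then x = 120 + 748·0 = 120, valid modulo lcm(748, 9) = 6732: x ≡ 120 (mod 6732).
  Combine with x ≡ 4 (mod 5); new modulus lcm = 33660.
    Write x = 120 + 6732·t and substitute into x ≡ 4 (mod 5): 6732·t ≡ 4 − 120 = -116 (mod 5).
    Reduce coefficients mod 5: 2·t ≡ 4 (mod 5).
    The inverse of 2 mod 5 is 3 (since 2·3 = 6 = 1·5 + 1), so t ≡ 3·4 = 12 ≡ 2 (mod 5).
    Then x = 120 + 6732·2 = 13584, valid modulo lcm(6732, 5) = 33660: x ≡ 13584 (mod 33660).
Verify against each original: 13584 mod 11 = 10, 13584 mod 17 = 1, 13584 mod 4 = 0, 13584 mod 9 = 3, 13584 mod 5 = 4.

x ≡ 13584 (mod 33660).


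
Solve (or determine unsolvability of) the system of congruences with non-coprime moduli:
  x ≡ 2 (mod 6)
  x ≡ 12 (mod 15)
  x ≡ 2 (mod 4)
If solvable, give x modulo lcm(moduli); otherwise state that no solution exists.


Moduli 6, 15, 4 are not pairwise coprime, so CRT works modulo lcm(m_i) when all pairwise compatibility conditions hold.
Pairwise compatibility: gcd(m_i, m_j) must divide a_i - a_j for every pair.
Merge one congruence at a time:
  Start: x ≡ 2 (mod 6).
  Combine with x ≡ 12 (mod 15): gcd(6, 15) = 3, and 12 - 2 = 10 is NOT divisible by 3.
    ⇒ system is inconsistent (no integer solution).

No solution (the system is inconsistent).


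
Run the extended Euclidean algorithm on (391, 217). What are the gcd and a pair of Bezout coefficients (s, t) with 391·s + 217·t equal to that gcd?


Euclidean algorithm on (391, 217) — divide until remainder is 0:
  391 = 1 · 217 + 174
  217 = 1 · 174 + 43
  174 = 4 · 43 + 2
  43 = 21 · 2 + 1
  2 = 2 · 1 + 0
gcd(391, 217) = 1.
Track Bezout coefficients alongside the remainders: start with r₀ = 391 = a·1 + b·0 (s = 1, t = 0) and r₁ = 217 = a·0 + b·1 (s = 0, t = 1); each new remainder r_{k+1} = r_{k-1} − q_k·r_k inherits s_{k+1} = s_{k-1} − q_k·s_k, t_{k+1} = t_{k-1} − q_k·t_k, so r_k = a·s_k + b·t_k at every step:
  q = 1: r = 174, s = 1 − 1·0 = 1, t = 0 − 1·1 = -1  (check: 391·1 + 217·(-1) = 174)
  q = 1: r = 43, s = 0 − 1·1 = -1, t = 1 − 1·(-1) = 2  (check: 391·(-1) + 217·2 = 43)
  q = 4: r = 2, s = 1 − 4·(-1) = 5, t = -1 − 4·2 = -9  (check: 391·5 + 217·(-9) = 2)
  q = 21: r = 1, s = -1 − 21·5 = -106, t = 2 − 21·(-9) = 191  (check: 391·(-106) + 217·191 = 1)
The row with r = 1 (the gcd) gives the Bezout coefficients s = -106, t = 191.
Result: 391 · (-106) + 217 · (191) = 1.

gcd(391, 217) = 1; s = -106, t = 191 (check: 391·(-106) + 217·191 = 1).


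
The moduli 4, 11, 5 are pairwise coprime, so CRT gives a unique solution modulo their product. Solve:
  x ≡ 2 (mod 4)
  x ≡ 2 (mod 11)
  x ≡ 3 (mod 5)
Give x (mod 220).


Moduli 4, 11, 5 are pairwise coprime; by CRT there is a unique solution modulo M = 4 · 11 · 5 = 220.
Solve pairwise, accumulating the modulus:
  Start with x ≡ 2 (mod 4).
  Combine with x ≡ 2 (mod 11): since gcd(4, 11) = 1, we get a unique residue mod 44.
    Write x = 2 + 4·t and substitute into x ≡ 2 (mod 11): 4·t ≡ 2 − 2 = 0 (mod 11).
    The inverse of 4 mod 11 is 3 (since 4·3 = 12 = 1·11 + 1), so t ≡ 3·0 = 0 ≡ 0 (mod 11).
    Then x = 2 + 4·0 = 2, valid modulo lcm(4, 11) = 44: x ≡ 2 (mod 44).
  Combine with x ≡ 3 (mod 5): since gcd(44, 5) = 1, we get a unique residue mod 220.
    Write x = 2 + 44·t and substitute into x ≡ 3 (mod 5): 44·t ≡ 3 − 2 = 1 (mod 5).
    Reduce coefficients mod 5: 4·t ≡ 1 (mod 5).
    The inverse of 4 mod 5 is 4 (since 4·4 = 16 = 3·5 + 1), so t ≡ 4·1 = 4 ≡ 4 (mod 5).
    Then x = 2 + 44·4 = 178, valid modulo lcm(44, 5) = 220: x ≡ 178 (mod 220).
Verify: 178 mod 4 = 2 ✓, 178 mod 11 = 2 ✓, 178 mod 5 = 3 ✓.

x ≡ 178 (mod 220).


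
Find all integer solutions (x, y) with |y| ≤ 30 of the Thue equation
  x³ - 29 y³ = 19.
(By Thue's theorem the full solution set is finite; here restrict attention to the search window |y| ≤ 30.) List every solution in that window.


The equation is x³ - 29y³ = 19. For fixed y, x³ = 29·y³ + 19, so a solution requires the RHS to be a perfect cube.
Strategy: iterate y from -30 to 30, compute RHS = 29·y³ + 19, and check whether it is a (positive or negative) perfect cube.
Check small values of y:
  y = 0: RHS = 19 is not a perfect cube.
  y = 1: RHS = 48 is not a perfect cube.
  y = -1: RHS = -10 is not a perfect cube.
  y = 2: RHS = 251 is not a perfect cube.
  y = -2: RHS = -213 is not a perfect cube.
  y = 3: RHS = 802 is not a perfect cube.
  y = -3: RHS = -764 is not a perfect cube.
Continuing the search up to |y| = 30 finds no solutions either.
No (x, y) in the scanned range satisfies the equation.

No integer solutions with |y| ≤ 30.


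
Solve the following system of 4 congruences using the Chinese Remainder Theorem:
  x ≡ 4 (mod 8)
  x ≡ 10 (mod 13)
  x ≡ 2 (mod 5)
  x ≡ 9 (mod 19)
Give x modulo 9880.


Product of moduli M = 8 · 13 · 5 · 19 = 9880.
Merge one congruence at a time:
  Start: x ≡ 4 (mod 8).
  Combine with x ≡ 10 (mod 13); new modulus lcm = 104.
    Write x = 4 + 8·t and substitute into x ≡ 10 (mod 13): 8·t ≡ 10 − 4 = 6 (mod 13).
    The inverse of 8 mod 13 is 5 (since 8·5 = 40 = 3·13 + 1), so t ≡ 5·6 = 30 ≡ 4 (mod 13).
    Then x = 4 + 8·4 = 36, valid modulo lcm(8, 13) = 104: x ≡ 36 (mod 104).
  Combine with x ≡ 2 (mod 5); new modulus lcm = 520.
    Write x = 36 + 104·t and substitute into x ≡ 2 (mod 5): 104·t ≡ 2 − 36 = -34 (mod 5).
    Reduce coefficients mod 5: 4·t ≡ 1 (mod 5).
    The inverse of 4 mod 5 is 4 (since 4·4 = 16 = 3·5 + 1), so t ≡ 4·1 = 4 ≡ 4 (mod 5).
    Then x = 36 + 104·4 = 452, valid modulo lcm(104, 5) = 520: x ≡ 452 (mod 520).
  Combine with x ≡ 9 (mod 19); new modulus lcm = 9880.
    Write x = 452 + 520·t and substitute into x ≡ 9 (mod 19): 520·t ≡ 9 − 452 = -443 (mod 19).
    Reduce coefficients mod 19: 7·t ≡ 13 (mod 19).
    The inverse of 7 mod 19 is 11 (since 7·11 = 77 = 4·19 + 1), so t ≡ 11·13 = 143 ≡ 10 (mod 19).
    Then x = 452 + 520·10 = 5652, valid modulo lcm(520, 19) = 9880: x ≡ 5652 (mod 9880).
Verify against each original: 5652 mod 8 = 4, 5652 mod 13 = 10, 5652 mod 5 = 2, 5652 mod 19 = 9.

x ≡ 5652 (mod 9880).


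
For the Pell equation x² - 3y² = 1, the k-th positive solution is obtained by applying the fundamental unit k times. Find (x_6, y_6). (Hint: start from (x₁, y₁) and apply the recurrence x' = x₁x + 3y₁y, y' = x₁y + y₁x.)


Step 1: Find the fundamental solution (x₁, y₁) of x² - 3y² = 1.
  Expand √3 as a continued fraction. a₀ = ⌊√3⌋ = 1; iterate m_{k+1} = d_k·a_k − m_k, d_{k+1} = (3 − m_{k+1}²)/d_k, a_{k+1} = ⌊(a₀ + m_{k+1})/d_{k+1}⌋ (starting m₀ = 0, d₀ = 1), with convergents p_k = a_k·p_{k-1} + p_{k-2}, q_k = a_k·q_{k-1} + q_{k-2} (p₋₁ = 1, q₋₁ = 0):
  k = 0: a₀ = 1; p₀/q₀ = 1/1; p₀² − 3·q₀² = 1 − 3 = -2.
  k = 1: m = 1, d = 2, a = ⌊(1 + 1)/2⌋ = 1; p/q = (1·1 + 1)/(1·1 + 0) = 2/1; p² − 3·q² = 4 − 3 = 1.
  The first convergent with p² − 3·q² = 1 gives the fundamental solution (x₁, y₁) = (2, 1).
Step 2: Apply the recurrence (x_{n+1}, y_{n+1}) = (x₁x_n + 3y₁y_n, x₁y_n + y₁x_n) repeatedly.
  From (x_1, y_1) = (2, 1): x_2 = 2·2 + 3·1·1 = 7; y_2 = 2·1 + 1·2 = 4.
  From (x_2, y_2) = (7, 4): x_3 = 2·7 + 3·1·4 = 26; y_3 = 2·4 + 1·7 = 15.
  From (x_3, y_3) = (26, 15): x_4 = 2·26 + 3·1·15 = 97; y_4 = 2·15 + 1·26 = 56.
  From (x_4, y_4) = (97, 56): x_5 = 2·97 + 3·1·56 = 362; y_5 = 2·56 + 1·97 = 209.
  From (x_5, y_5) = (362, 209): x_6 = 2·362 + 3·1·209 = 1351; y_6 = 2·209 + 1·362 = 780.
Step 3: Verify x_6² - 3·y_6² = 1825201 - 1825200 = 1 (should be 1). ✓

(x_1, y_1) = (2, 1); (x_6, y_6) = (1351, 780).


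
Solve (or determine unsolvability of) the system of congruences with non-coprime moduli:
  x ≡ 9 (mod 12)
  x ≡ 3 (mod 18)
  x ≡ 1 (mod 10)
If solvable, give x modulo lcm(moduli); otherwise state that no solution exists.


Moduli 12, 18, 10 are not pairwise coprime, so CRT works modulo lcm(m_i) when all pairwise compatibility conditions hold.
Pairwise compatibility: gcd(m_i, m_j) must divide a_i - a_j for every pair.
Merge one congruence at a time:
  Start: x ≡ 9 (mod 12).
  Combine with x ≡ 3 (mod 18): gcd(12, 18) = 6; 3 - 9 = -6, which IS divisible by 6, so compatible.
    Write x = 9 + 12·t and substitute into x ≡ 3 (mod 18): 12·t ≡ 3 − 9 = -6 (mod 18).
    Divide the congruence (and modulus) by g = 6: 2·t ≡ -1 (mod 3).
    Reduce coefficients mod 3: 2·t ≡ 2 (mod 3).
    The inverse of 2 mod 3 is 2 (since 2·2 = 4 = 1·3 + 1), so t ≡ 2·2 = 4 ≡ 1 (mod 3).
    Then x = 9 + 12·1 = 21, valid modulo lcm(12, 18) = 36: x ≡ 21 (mod 36).
  Combine with x ≡ 1 (mod 10): gcd(36, 10) = 2; 1 - 21 = -20, which IS divisible by 2, so compatible.
    Write x = 21 + 36·t and substitute into x ≡ 1 (mod 10): 36·t ≡ 1 − 21 = -20 (mod 10).
    Divide the congruence (and modulus) by g = 2: 18·t ≡ -10 (mod 5).
    Reduce coefficients mod 5: 3·t ≡ 0 (mod 5).
    The inverse of 3 mod 5 is 2 (since 3·2 = 6 = 1·5 + 1), so t ≡ 2·0 = 0 ≡ 0 (mod 5).
    Then x = 21 + 36·0 = 21, valid modulo lcm(36, 10) = 180: x ≡ 21 (mod 180).
Verify: 21 mod 12 = 9, 21 mod 18 = 3, 21 mod 10 = 1.

x ≡ 21 (mod 180).


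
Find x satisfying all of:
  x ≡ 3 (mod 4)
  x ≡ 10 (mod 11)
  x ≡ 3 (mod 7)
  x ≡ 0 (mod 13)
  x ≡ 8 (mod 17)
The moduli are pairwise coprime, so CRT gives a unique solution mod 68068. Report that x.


Product of moduli M = 4 · 11 · 7 · 13 · 17 = 68068.
Merge one congruence at a time:
  Start: x ≡ 3 (mod 4).
  Combine with x ≡ 10 (mod 11); new modulus lcm = 44.
    Write x = 3 + 4·t and substitute into x ≡ 10 (mod 11): 4·t ≡ 10 − 3 = 7 (mod 11).
    The inverse of 4 mod 11 is 3 (since 4·3 = 12 = 1·11 + 1), so t ≡ 3·7 = 21 ≡ 10 (mod 11).
    Then x = 3 + 4·10 = 43, valid modulo lcm(4, 11) = 44: x ≡ 43 (mod 44).
  Combine with x ≡ 3 (mod 7); new modulus lcm = 308.
    Write x = 43 + 44·t and substitute into x ≡ 3 (mod 7): 44·t ≡ 3 − 43 = -40 (mod 7).
    Reduce coefficients mod 7: 2·t ≡ 2 (mod 7).
    The inverse of 2 mod 7 is 4 (since 2·4 = 8 = 1·7 + 1), so t ≡ 4·2 = 8 ≡ 1 (mod 7).
    Then x = 43 + 44·1 = 87, valid modulo lcm(44, 7) = 308: x ≡ 87 (mod 308).
  Combine with x ≡ 0 (mod 13); new modulus lcm = 4004.
    Write x = 87 + 308·t and substitute into x ≡ 0 (mod 13): 308·t ≡ 0 − 87 = -87 (mod 13).
    Reduce coefficients mod 13: 9·t ≡ 4 (mod 13).
    The inverse of 9 mod 13 is 3 (since 9·3 = 27 = 2·13 + 1), so t ≡ 3·4 = 12 ≡ 12 (mod 13).
    Then x = 87 + 308·12 = 3783, valid modulo lcm(308, 13) = 4004: x ≡ 3783 (mod 4004).
  Combine with x ≡ 8 (mod 17); new modulus lcm = 68068.
    Write x = 3783 + 4004·t and substitute into x ≡ 8 (mod 17): 4004·t ≡ 8 − 3783 = -3775 (mod 17).
    Reduce coefficients mod 17: 9·t ≡ 16 (mod 17).
    The inverse of 9 mod 17 is 2 (since 9·2 = 18 = 1·17 + 1), so t ≡ 2·16 = 32 ≡ 15 (mod 17).
    Then x = 3783 + 4004·15 = 63843, valid modulo lcm(4004, 17) = 68068: x ≡ 63843 (mod 68068).
Verify against each original: 63843 mod 4 = 3, 63843 mod 11 = 10, 63843 mod 7 = 3, 63843 mod 13 = 0, 63843 mod 17 = 8.

x ≡ 63843 (mod 68068).


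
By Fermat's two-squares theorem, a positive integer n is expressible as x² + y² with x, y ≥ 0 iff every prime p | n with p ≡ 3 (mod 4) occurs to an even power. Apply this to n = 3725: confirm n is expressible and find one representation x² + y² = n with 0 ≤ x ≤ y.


Step 1: Factor n = 3725 = 5^2 · 149.
Step 2: Check the mod-4 condition on each prime factor: 5 ≡ 1 (mod 4), exponent 2; 149 ≡ 1 (mod 4), exponent 1.
All primes ≡ 3 (mod 4) appear to even exponent (or don't appear), so by the two-squares theorem n IS expressible as a sum of two squares.
Step 3: Build a representation. Here n = 5 · 5 · 149 is a product of primes ≡ 1 (mod 4). Each prime p ≡ 1 (mod 4) is itself a sum of two squares; find a² by testing p − a² for a perfect square:
  5: 5 − 1² = 4 = 2² ⇒ 5 = 1² + 2².
  149: 149 − 1² = 148, 149 − 2² = 145, 149 − 3² = 140, 149 − 4² = 133, 149 − 5² = 124, 149 − 6² = 113, 149 − 7² = 100 = 10² ⇒ 149 = 7² + 10².
  Combine using the Brahmagupta–Fibonacci identity (a² + b²)(c² + d²) = (ac − bd)² + (ad + bc)² = (ac + bd)² + (ad − bc)²:
  5 · 5 = 25: from (1² + 2²)(1² + 2²), take (1·1 − 2·2, 1·2 + 2·1) = (1 − 4, 2 + 2) = (-3, 4); dropping signs (only squares matter) gives (3, 4); check 3² + 4² = 9 + 16 = 25 ✓.
  25 · 149 = 3725: from (3² + 4²)(7² + 10²), take (3·7 − 4·10, 3·10 + 4·7) = (21 − 40, 30 + 28) = (-19, 58); dropping signs (only squares matter) gives (19, 58); check 19² + 58² = 361 + 3364 = 3725 ✓.
Step 4: Order so x ≤ y and verify: 19² + 58² = 361 + 3364 = 3725 = n. ✓

n = 3725 = 19² + 58² (one valid representation with x ≤ y).


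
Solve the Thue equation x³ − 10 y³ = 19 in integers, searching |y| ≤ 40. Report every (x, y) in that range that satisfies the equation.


The equation is x³ - 10y³ = 19. For fixed y, x³ = 10·y³ + 19, so a solution requires the RHS to be a perfect cube.
Strategy: iterate y from -40 to 40, compute RHS = 10·y³ + 19, and check whether it is a (positive or negative) perfect cube.
Check small values of y:
  y = 0: RHS = 19 is not a perfect cube.
  y = 1: RHS = 29 is not a perfect cube.
  y = -1: RHS = 9 is not a perfect cube.
  y = 2: RHS = 99 is not a perfect cube.
  y = -2: RHS = -61 is not a perfect cube.
  y = 3: RHS = 289 is not a perfect cube.
  y = -3: RHS = -251 is not a perfect cube.
Continuing the search up to |y| = 40 finds no solutions either.
No (x, y) in the scanned range satisfies the equation.

No integer solutions with |y| ≤ 40.


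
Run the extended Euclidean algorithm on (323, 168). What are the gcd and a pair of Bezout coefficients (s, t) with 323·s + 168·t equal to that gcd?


Euclidean algorithm on (323, 168) — divide until remainder is 0:
  323 = 1 · 168 + 155
  168 = 1 · 155 + 13
  155 = 11 · 13 + 12
  13 = 1 · 12 + 1
  12 = 12 · 1 + 0
gcd(323, 168) = 1.
Track Bezout coefficients alongside the remainders: start with r₀ = 323 = a·1 + b·0 (s = 1, t = 0) and r₁ = 168 = a·0 + b·1 (s = 0, t = 1); each new remainder r_{k+1} = r_{k-1} − q_k·r_k inherits s_{k+1} = s_{k-1} − q_k·s_k, t_{k+1} = t_{k-1} − q_k·t_k, so r_k = a·s_k + b·t_k at every step:
  q = 1: r = 155, s = 1 − 1·0 = 1, t = 0 − 1·1 = -1  (check: 323·1 + 168·(-1) = 155)
  q = 1: r = 13, s = 0 − 1·1 = -1, t = 1 − 1·(-1) = 2  (check: 323·(-1) + 168·2 = 13)
  q = 11: r = 12, s = 1 − 11·(-1) = 12, t = -1 − 11·2 = -23  (check: 323·12 + 168·(-23) = 12)
  q = 1: r = 1, s = -1 − 1·12 = -13, t = 2 − 1·(-23) = 25  (check: 323·(-13) + 168·25 = 1)
The row with r = 1 (the gcd) gives the Bezout coefficients s = -13, t = 25.
Result: 323 · (-13) + 168 · (25) = 1.

gcd(323, 168) = 1; s = -13, t = 25 (check: 323·(-13) + 168·25 = 1).


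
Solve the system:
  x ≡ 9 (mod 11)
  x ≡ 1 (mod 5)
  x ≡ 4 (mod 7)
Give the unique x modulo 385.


Moduli 11, 5, 7 are pairwise coprime; by CRT there is a unique solution modulo M = 11 · 5 · 7 = 385.
Solve pairwise, accumulating the modulus:
  Start with x ≡ 9 (mod 11).
  Combine with x ≡ 1 (mod 5): since gcd(11, 5) = 1, we get a unique residue mod 55.
    Write x = 9 + 11·t and substitute into x ≡ 1 (mod 5): 11·t ≡ 1 − 9 = -8 (mod 5).
    Reduce coefficients mod 5: 1·t ≡ 2 (mod 5).
    So t ≡ 2 (mod 5).
    Then x = 9 + 11·2 = 31, valid modulo lcm(11, 5) = 55: x ≡ 31 (mod 55).
  Combine with x ≡ 4 (mod 7): since gcd(55, 7) = 1, we get a unique residue mod 385.
    Write x = 31 + 55·t and substitute into x ≡ 4 (mod 7): 55·t ≡ 4 − 31 = -27 (mod 7).
    Reduce coefficients mod 7: 6·t ≡ 1 (mod 7).
    The inverse of 6 mod 7 is 6 (since 6·6 = 36 = 5·7 + 1), so t ≡ 6·1 = 6 ≡ 6 (mod 7).
    Then x = 31 + 55·6 = 361, valid modulo lcm(55, 7) = 385: x ≡ 361 (mod 385).
Verify: 361 mod 11 = 9 ✓, 361 mod 5 = 1 ✓, 361 mod 7 = 4 ✓.

x ≡ 361 (mod 385).


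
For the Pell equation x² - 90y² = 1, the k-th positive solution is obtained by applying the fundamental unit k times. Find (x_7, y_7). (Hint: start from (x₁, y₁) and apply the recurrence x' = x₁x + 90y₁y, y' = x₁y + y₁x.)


Step 1: Find the fundamental solution (x₁, y₁) of x² - 90y² = 1.
  Expand √90 as a continued fraction. a₀ = ⌊√90⌋ = 9; iterate m_{k+1} = d_k·a_k − m_k, d_{k+1} = (90 − m_{k+1}²)/d_k, a_{k+1} = ⌊(a₀ + m_{k+1})/d_{k+1}⌋ (starting m₀ = 0, d₀ = 1), with convergents p_k = a_k·p_{k-1} + p_{k-2}, q_k = a_k·q_{k-1} + q_{k-2} (p₋₁ = 1, q₋₁ = 0):
  k = 0: a₀ = 9; p₀/q₀ = 9/1; p₀² − 90·q₀² = 81 − 90 = -9.
  k = 1: m = 9, d = 9, a = ⌊(9 + 9)/9⌋ = 2; p/q = (2·9 + 1)/(2·1 + 0) = 19/2; p² − 90·q² = 361 − 360 = 1.
  The first convergent with p² − 90·q² = 1 gives the fundamental solution (x₁, y₁) = (19, 2).
Step 2: Apply the recurrence (x_{n+1}, y_{n+1}) = (x₁x_n + 90y₁y_n, x₁y_n + y₁x_n) repeatedly.
  From (x_1, y_1) = (19, 2): x_2 = 19·19 + 90·2·2 = 721; y_2 = 19·2 + 2·19 = 76.
  From (x_2, y_2) = (721, 76): x_3 = 19·721 + 90·2·76 = 27379; y_3 = 19·76 + 2·721 = 2886.
  From (x_3, y_3) = (27379, 2886): x_4 = 19·27379 + 90·2·2886 = 1039681; y_4 = 19·2886 + 2·27379 = 109592.
  From (x_4, y_4) = (1039681, 109592): x_5 = 19·1039681 + 90·2·109592 = 39480499; y_5 = 19·109592 + 2·1039681 = 4161610.
  From (x_5, y_5) = (39480499, 4161610): x_6 = 19·39480499 + 90·2·4161610 = 1499219281; y_6 = 19·4161610 + 2·39480499 = 158031588.
  From (x_6, y_6) = (1499219281, 158031588): x_7 = 19·1499219281 + 90·2·158031588 = 56930852179; y_7 = 19·158031588 + 2·1499219281 = 6001038734.
Step 3: Verify x_7² - 90·y_7² = 3241121929827149048041 - 3241121929827149048040 = 1 (should be 1). ✓

(x_1, y_1) = (19, 2); (x_7, y_7) = (56930852179, 6001038734).
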